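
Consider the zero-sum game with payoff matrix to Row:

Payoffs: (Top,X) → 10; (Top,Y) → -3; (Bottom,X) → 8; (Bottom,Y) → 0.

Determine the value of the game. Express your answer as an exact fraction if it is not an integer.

Row minima: Top → -3, Bottom → 0; maximin = 0.
Column maxima: X → 10, Y → 0; minimax = 0.
Since maximin = minimax = 0, there is a saddle point and the value is 0.

0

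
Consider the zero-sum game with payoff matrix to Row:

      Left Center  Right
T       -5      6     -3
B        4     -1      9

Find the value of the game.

Row minima: T → -5, B → -1; maximin = -1.
Column maxima: Left → 4, Center → 6, Right → 9; minimax = 4.
-1 ≠ 4, so there is no saddle point; optimal play is mixed.
Right is strictly dominated by Left (it gives Row strictly more in every row), so Column never plays it.
On the remaining 2×2 (T, B vs Left, Center):
Let Row play T with probability p. Expected payoff against Left: (-5)p + 4(1−p) = −9p + 4; against Center: 6p + (-1)(1−p) = 7p − 1.
Setting these equal: −9p + 4 = 7p − 1 ⇒ −16p = -5 ⇒ p = 5/16, and the value is (-9)·(5/16) + 4 = 19/16.
For Column: with q = P(Left), equating T's and B's payoffs gives −11q + 6 = 5q − 1 ⇒ q = 7/16.

19/16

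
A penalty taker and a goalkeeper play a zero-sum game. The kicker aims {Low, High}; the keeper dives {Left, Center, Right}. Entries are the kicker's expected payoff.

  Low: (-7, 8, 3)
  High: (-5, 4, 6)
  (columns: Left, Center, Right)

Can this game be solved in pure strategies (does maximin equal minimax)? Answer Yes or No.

Row minima: Low → -7, High → -5; maximin = -5.
Column maxima: Left → -5, Center → 8, Right → 6; minimax = -5.
maximin = minimax = -5, so a saddle point exists.

Yes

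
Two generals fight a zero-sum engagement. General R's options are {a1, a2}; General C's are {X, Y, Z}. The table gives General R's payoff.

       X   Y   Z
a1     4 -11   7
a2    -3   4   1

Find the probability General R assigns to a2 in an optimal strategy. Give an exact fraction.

15/22

Row minima: a1 → -11, a2 → -3; maximin = -3.
Column maxima: X → 4, Y → 4, Z → 7; minimax = 4.
-3 ≠ 4, so there is no saddle point; optimal play is mixed.
Z is strictly dominated by X (it gives General R strictly more in every row), so General C never plays it.
On the remaining 2×2 (a1, a2 vs X, Y):
Let General R play a1 with probability p. Expected payoff against X: 4p + (-3)(1−p) = 7p − 3; against Y: (-11)p + 4(1−p) = −15p + 4.
Setting these equal: 7p − 3 = −15p + 4 ⇒ 22p = 7 ⇒ p = 7/22, and the value is (7)·(7/22) − 3 = -17/22.
For General C: with q = P(X), equating a1's and a2's payoffs gives 15q − 11 = −7q + 4 ⇒ q = 15/22.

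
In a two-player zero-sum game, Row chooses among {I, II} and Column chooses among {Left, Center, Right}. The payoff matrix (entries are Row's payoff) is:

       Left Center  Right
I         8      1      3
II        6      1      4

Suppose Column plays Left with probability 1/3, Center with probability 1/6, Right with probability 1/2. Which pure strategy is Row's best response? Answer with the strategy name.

I

Expected payoff of I: (1/3)·8 + (1/6)·1 + (1/2)·3 = 13/3.
Expected payoff of II: (1/3)·6 + (1/6)·1 + (1/2)·4 = 25/6.
The largest is 13/3, so Row's best response is I.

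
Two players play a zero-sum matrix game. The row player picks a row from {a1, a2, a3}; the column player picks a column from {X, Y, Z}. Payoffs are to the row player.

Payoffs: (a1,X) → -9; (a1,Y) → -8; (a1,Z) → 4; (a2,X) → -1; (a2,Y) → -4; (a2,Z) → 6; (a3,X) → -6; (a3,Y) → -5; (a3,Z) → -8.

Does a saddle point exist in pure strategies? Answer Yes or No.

Row minima: a1 → -9, a2 → -4, a3 → -8; maximin = -4.
Column maxima: X → -1, Y → -4, Z → 6; minimax = -4.
maximin = minimax = -4, so a saddle point exists.

Yes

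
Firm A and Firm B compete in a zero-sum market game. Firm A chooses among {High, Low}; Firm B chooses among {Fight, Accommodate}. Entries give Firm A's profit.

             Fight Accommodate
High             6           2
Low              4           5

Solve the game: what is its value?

22/5

Row minima: High → 2, Low → 4; maximin = 4.
Column maxima: Fight → 6, Accommodate → 5; minimax = 5.
4 ≠ 5, so there is no saddle point; optimal play is mixed.
Let Firm A play High with probability p. Expected payoff against Fight: 6p + 4(1−p) = 2p + 4; against Accommodate: 2p + 5(1−p) = −3p + 5.
Setting these equal: 2p + 4 = −3p + 5 ⇒ 5p = 1 ⇒ p = 1/5, and the value is (2)·(1/5) + 4 = 22/5.
For Firm B: with q = P(Fight), equating High's and Low's payoffs gives 4q + 2 = −q + 5 ⇒ q = 3/5.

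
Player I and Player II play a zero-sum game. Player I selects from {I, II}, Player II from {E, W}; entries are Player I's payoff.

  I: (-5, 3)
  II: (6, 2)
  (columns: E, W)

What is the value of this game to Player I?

Row minima: I → -5, II → 2; maximin = 2.
Column maxima: E → 6, W → 3; minimax = 3.
2 ≠ 3, so there is no saddle point; optimal play is mixed.
Let Player I play I with probability p. Expected payoff against E: (-5)p + 6(1−p) = −11p + 6; against W: 3p + 2(1−p) = p + 2.
Setting these equal: −11p + 6 = p + 2 ⇒ −12p = -4 ⇒ p = 1/3, and the value is (-11)·(1/3) + 6 = 7/3.
For Player II: with q = P(E), equating I's and II's payoffs gives −8q + 3 = 4q + 2 ⇒ q = 1/12.

7/3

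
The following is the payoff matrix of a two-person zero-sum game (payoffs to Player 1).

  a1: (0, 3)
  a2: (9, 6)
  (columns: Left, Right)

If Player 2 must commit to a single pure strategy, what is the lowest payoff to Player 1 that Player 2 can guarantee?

6

Column maxima: Left → 9, Right → 6.
The smallest of these is 6.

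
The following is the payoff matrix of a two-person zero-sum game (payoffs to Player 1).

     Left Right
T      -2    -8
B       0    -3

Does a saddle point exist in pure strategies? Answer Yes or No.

Row minima: T → -8, B → -3; maximin = -3.
Column maxima: Left → 0, Right → -3; minimax = -3.
maximin = minimax = -3, so a saddle point exists.

Yes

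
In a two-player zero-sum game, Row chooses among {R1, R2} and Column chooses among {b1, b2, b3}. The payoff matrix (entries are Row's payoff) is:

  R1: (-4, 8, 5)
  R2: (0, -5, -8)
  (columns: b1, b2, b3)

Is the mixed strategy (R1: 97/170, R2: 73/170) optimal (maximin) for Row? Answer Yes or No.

No

Against b1 this mix gives (97/170)·(-4) + (73/170)·0 = -194/85.
Against b2 this mix gives (97/170)·8 + (73/170)·(-5) = 411/170.
Against b3 this mix gives (97/170)·5 + (73/170)·(-8) = -99/170.
Column will play b1, holding Row to -194/85. Shifting weight toward the row that does better against b1 would raise this floor (the equalizing mix achieves -32/17 against both b1 and b3), so the proposed strategy is not optimal.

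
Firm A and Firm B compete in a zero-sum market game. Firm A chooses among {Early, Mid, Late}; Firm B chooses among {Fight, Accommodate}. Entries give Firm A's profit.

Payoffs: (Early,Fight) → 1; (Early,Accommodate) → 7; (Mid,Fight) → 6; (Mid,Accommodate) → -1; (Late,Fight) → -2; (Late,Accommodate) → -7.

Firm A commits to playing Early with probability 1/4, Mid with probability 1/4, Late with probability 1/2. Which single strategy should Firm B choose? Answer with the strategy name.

Accommodate

If Firm B plays Fight, Firm A's expected payoff is (1/4)·1 + (1/4)·6 + (1/2)·(-2) = 3/4.
If Firm B plays Accommodate, Firm A's expected payoff is (1/4)·7 + (1/4)·(-1) + (1/2)·(-7) = -2.
Firm B minimizes Firm A's payoff; the smallest is -2, so the best response is Accommodate.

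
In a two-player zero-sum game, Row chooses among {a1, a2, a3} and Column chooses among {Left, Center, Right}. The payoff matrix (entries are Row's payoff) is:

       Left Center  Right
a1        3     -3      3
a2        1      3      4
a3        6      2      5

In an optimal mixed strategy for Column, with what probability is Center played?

5/6

Row minima: a1 → -3, a2 → 1, a3 → 2; maximin = 2.
Column maxima: Left → 6, Center → 3, Right → 5; minimax = 3.
2 ≠ 3, so there is no saddle point; optimal play is mixed.
a1 is strictly dominated by a3, so Row never plays it.
Right is strictly dominated by Center (it gives Row strictly more in every row), so Column never plays it.
On the remaining 2×2 (a2, a3 vs Left, Center):
Let Row play a2 with probability p. Expected payoff against Left: 1p + 6(1−p) = −5p + 6; against Center: 3p + 2(1−p) = p + 2.
Setting these equal: −5p + 6 = p + 2 ⇒ −6p = -4 ⇒ p = 2/3, and the value is (-5)·(2/3) + 6 = 8/3.
For Column: with q = P(Left), equating a2's and a3's payoffs gives −2q + 3 = 4q + 2 ⇒ q = 1/6.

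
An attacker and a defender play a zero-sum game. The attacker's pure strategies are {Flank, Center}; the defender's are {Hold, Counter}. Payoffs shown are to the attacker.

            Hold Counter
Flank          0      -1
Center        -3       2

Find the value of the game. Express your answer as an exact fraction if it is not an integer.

Row minima: Flank → -1, Center → -3; maximin = -1.
Column maxima: Hold → 0, Counter → 2; minimax = 0.
-1 ≠ 0, so there is no saddle point; optimal play is mixed.
Let the attacker play Flank with probability p. Expected payoff against Hold: 0p + (-3)(1−p) = 3p − 3; against Counter: (-1)p + 2(1−p) = −3p + 2.
Setting these equal: 3p − 3 = −3p + 2 ⇒ 6p = 5 ⇒ p = 5/6, and the value is (3)·(5/6) − 3 = -1/2.
For the defender: with q = P(Hold), equating Flank's and Center's payoffs gives q − 1 = −5q + 2 ⇒ q = 1/2.

-1/2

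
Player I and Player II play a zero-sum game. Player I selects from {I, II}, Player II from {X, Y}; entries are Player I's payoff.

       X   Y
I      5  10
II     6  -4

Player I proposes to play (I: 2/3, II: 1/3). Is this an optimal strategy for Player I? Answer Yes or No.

Against X this mix gives (2/3)·5 + (1/3)·6 = 16/3.
Against Y this mix gives (2/3)·10 + (1/3)·(-4) = 16/3.
All of Player II's active replies (X, Y) yield 16/3, and no column does worse for Player I. The mix makes Player II indifferent and guarantees 16/3, so it is optimal.

Yes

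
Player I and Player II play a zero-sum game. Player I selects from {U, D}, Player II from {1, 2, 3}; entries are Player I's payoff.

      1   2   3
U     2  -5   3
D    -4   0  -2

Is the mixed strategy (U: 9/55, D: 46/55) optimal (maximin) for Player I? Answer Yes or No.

No

Against 1 this mix gives (9/55)·2 + (46/55)·(-4) = -166/55.
Against 2 this mix gives (9/55)·(-5) + (46/55)·0 = -9/11.
Against 3 this mix gives (9/55)·3 + (46/55)·(-2) = -13/11.
Player II will play 1, holding Player I to -166/55. Shifting weight toward the row that does better against 1 would raise this floor (the equalizing mix achieves -20/11 against both 1 and 2), so the proposed strategy is not optimal.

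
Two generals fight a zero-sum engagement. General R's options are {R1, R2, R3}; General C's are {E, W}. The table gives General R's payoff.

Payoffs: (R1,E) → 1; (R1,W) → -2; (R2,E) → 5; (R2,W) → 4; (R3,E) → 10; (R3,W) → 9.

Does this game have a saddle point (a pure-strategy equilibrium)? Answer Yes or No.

Row minima: R1 → -2, R2 → 4, R3 → 9; maximin = 9.
Column maxima: E → 10, W → 9; minimax = 9.
maximin = minimax = 9, so a saddle point exists.

Yes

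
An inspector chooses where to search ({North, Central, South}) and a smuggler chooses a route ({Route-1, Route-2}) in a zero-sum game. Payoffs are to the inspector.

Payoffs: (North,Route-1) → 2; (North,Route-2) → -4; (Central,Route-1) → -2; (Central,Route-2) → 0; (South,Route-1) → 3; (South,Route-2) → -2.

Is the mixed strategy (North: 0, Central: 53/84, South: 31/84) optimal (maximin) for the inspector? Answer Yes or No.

Against Route-1 this mix gives (53/84)·(-2) + (31/84)·3 = -13/84.
Against Route-2 this mix gives (53/84)·0 + (31/84)·(-2) = -31/42.
The smuggler will play Route-2, holding the inspector to -31/42. Shifting weight toward the row that does better against Route-2 would raise this floor (the equalizing mix achieves -4/7 against both Route-2 and Route-1), so the proposed strategy is not optimal.

No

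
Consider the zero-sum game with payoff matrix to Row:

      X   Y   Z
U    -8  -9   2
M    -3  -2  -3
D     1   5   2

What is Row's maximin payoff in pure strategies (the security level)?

Row minima: U → -9, M → -3, D → 1.
The best of these is 1.

1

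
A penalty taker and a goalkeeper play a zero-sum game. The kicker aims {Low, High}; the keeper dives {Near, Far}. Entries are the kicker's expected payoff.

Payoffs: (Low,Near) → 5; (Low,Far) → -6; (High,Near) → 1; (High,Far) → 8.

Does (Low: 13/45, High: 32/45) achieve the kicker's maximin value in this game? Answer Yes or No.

Against Near this mix gives (13/45)·5 + (32/45)·1 = 97/45.
Against Far this mix gives (13/45)·(-6) + (32/45)·8 = 178/45.
The keeper will play Near, holding the kicker to 97/45. Shifting weight toward the row that does better against Near would raise this floor (the equalizing mix achieves 23/9 against both Near and Far), so the proposed strategy is not optimal.

No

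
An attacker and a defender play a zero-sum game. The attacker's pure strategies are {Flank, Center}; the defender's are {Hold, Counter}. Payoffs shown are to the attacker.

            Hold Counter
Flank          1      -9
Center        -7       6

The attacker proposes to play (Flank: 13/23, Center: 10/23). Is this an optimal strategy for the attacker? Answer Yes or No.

Yes

Against Hold this mix gives (13/23)·1 + (10/23)·(-7) = -57/23.
Against Counter this mix gives (13/23)·(-9) + (10/23)·6 = -57/23.
All of the defender's active replies (Hold, Counter) yield -57/23, and no column does worse for the attacker. The mix makes the defender indifferent and guarantees -57/23, so it is optimal.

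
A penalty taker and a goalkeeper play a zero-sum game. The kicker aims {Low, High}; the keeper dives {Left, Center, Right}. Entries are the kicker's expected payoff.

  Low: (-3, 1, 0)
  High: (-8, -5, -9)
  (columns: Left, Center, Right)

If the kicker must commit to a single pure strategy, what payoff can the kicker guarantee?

-3

Row minima: Low → -3, High → -9.
The best of these is -3.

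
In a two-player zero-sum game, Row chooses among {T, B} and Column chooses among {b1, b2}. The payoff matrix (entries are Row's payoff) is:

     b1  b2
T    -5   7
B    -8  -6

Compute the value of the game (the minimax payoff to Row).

-5

Row minima: T → -5, B → -8; maximin = -5.
Column maxima: b1 → -5, b2 → 7; minimax = -5.
Since maximin = minimax = -5, there is a saddle point and the value is -5.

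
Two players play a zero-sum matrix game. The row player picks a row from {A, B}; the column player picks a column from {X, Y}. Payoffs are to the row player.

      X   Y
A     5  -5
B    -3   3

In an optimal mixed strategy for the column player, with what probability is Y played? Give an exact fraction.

1/2

Row minima: A → -5, B → -3; maximin = -3.
Column maxima: X → 5, Y → 3; minimax = 3.
-3 ≠ 3, so there is no saddle point; optimal play is mixed.
Let the row player play A with probability p. Expected payoff against X: 5p + (-3)(1−p) = 8p − 3; against Y: (-5)p + 3(1−p) = −8p + 3.
Setting these equal: 8p − 3 = −8p + 3 ⇒ 16p = 6 ⇒ p = 3/8, and the value is (8)·(3/8) − 3 = 0.
For the column player: with q = P(X), equating A's and B's payoffs gives 10q − 5 = −6q + 3 ⇒ q = 1/2.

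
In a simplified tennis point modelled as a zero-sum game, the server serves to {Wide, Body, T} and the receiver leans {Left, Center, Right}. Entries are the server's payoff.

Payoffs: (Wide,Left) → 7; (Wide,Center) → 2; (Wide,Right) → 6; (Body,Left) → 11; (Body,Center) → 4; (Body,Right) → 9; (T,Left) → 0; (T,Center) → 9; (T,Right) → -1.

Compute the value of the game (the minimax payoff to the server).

Row minima: Wide → 2, Body → 4, T → -1; maximin = 4.
Column maxima: Left → 11, Center → 9, Right → 9; minimax = 9.
4 ≠ 9, so there is no saddle point; optimal play is mixed.
Wide is strictly dominated by Body, so the server never plays it.
Left is strictly dominated by Right (it gives the server strictly more in every row), so the receiver never plays it.
On the remaining 2×2 (Body, T vs Center, Right):
Let the server play Body with probability p. Expected payoff against Center: 4p + 9(1−p) = −5p + 9; against Right: 9p + (-1)(1−p) = 10p − 1.
Setting these equal: −5p + 9 = 10p − 1 ⇒ −15p = -10 ⇒ p = 2/3, and the value is (-5)·(2/3) + 9 = 17/3.
For the receiver: with q = P(Center), equating Body's and T's payoffs gives −5q + 9 = 10q − 1 ⇒ q = 2/3.

17/3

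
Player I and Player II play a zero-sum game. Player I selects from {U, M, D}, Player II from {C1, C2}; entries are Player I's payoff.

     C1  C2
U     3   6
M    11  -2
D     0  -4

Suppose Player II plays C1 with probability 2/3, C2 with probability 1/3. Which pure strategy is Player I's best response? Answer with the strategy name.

Expected payoff of U: (2/3)·3 + (1/3)·6 = 4.
Expected payoff of M: (2/3)·11 + (1/3)·(-2) = 20/3.
Expected payoff of D: (2/3)·0 + (1/3)·(-4) = -4/3.
The largest is 20/3, so Player I's best response is M.

M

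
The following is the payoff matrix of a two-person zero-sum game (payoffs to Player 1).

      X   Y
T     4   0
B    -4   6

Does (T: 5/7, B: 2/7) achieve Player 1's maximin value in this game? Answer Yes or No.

Yes

Against X this mix gives (5/7)·4 + (2/7)·(-4) = 12/7.
Against Y this mix gives (5/7)·0 + (2/7)·6 = 12/7.
All of Player 2's active replies (X, Y) yield 12/7, and no column does worse for Player 1. The mix makes Player 2 indifferent and guarantees 12/7, so it is optimal.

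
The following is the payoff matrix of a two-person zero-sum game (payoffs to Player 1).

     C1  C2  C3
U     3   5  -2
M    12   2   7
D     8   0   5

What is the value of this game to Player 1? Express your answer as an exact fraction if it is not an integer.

13/4

Row minima: U → -2, M → 2, D → 0; maximin = 2.
Column maxima: C1 → 12, C2 → 5, C3 → 7; minimax = 5.
2 ≠ 5, so there is no saddle point; optimal play is mixed.
D is strictly dominated by M, so Player 1 never plays it.
C1 is strictly dominated by C3 (it gives Player 1 strictly more in every row), so Player 2 never plays it.
On the remaining 2×2 (U, M vs C2, C3):
Let Player 1 play U with probability p. Expected payoff against C2: 5p + 2(1−p) = 3p + 2; against C3: (-2)p + 7(1−p) = −9p + 7.
Setting these equal: 3p + 2 = −9p + 7 ⇒ 12p = 5 ⇒ p = 5/12, and the value is (3)·(5/12) + 2 = 13/4.
For Player 2: with q = P(C2), equating U's and M's payoffs gives 7q − 2 = −5q + 7 ⇒ q = 3/4.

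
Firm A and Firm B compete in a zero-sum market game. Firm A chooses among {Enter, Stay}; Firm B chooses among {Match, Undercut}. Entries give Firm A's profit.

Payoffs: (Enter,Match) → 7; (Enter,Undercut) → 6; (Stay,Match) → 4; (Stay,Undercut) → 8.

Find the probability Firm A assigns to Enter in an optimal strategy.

4/5

Row minima: Enter → 6, Stay → 4; maximin = 6.
Column maxima: Match → 7, Undercut → 8; minimax = 7.
6 ≠ 7, so there is no saddle point; optimal play is mixed.
Let Firm A play Enter with probability p. Expected payoff against Match: 7p + 4(1−p) = 3p + 4; against Undercut: 6p + 8(1−p) = −2p + 8.
Setting these equal: 3p + 4 = −2p + 8 ⇒ 5p = 4 ⇒ p = 4/5, and the value is (3)·(4/5) + 4 = 32/5.
For Firm B: with q = P(Match), equating Enter's and Stay's payoffs gives q + 6 = −4q + 8 ⇒ q = 2/5.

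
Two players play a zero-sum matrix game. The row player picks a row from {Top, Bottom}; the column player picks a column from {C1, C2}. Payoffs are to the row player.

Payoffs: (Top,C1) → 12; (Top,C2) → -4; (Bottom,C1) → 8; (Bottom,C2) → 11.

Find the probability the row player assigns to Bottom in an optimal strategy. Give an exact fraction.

16/19

Row minima: Top → -4, Bottom → 8; maximin = 8.
Column maxima: C1 → 12, C2 → 11; minimax = 11.
8 ≠ 11, so there is no saddle point; optimal play is mixed.
Let the row player play Top with probability p. Expected payoff against C1: 12p + 8(1−p) = 4p + 8; against C2: (-4)p + 11(1−p) = −15p + 11.
Setting these equal: 4p + 8 = −15p + 11 ⇒ 19p = 3 ⇒ p = 3/19, and the value is (4)·(3/19) + 8 = 164/19.
For the column player: with q = P(C1), equating Top's and Bottom's payoffs gives 16q − 4 = −3q + 11 ⇒ q = 15/19.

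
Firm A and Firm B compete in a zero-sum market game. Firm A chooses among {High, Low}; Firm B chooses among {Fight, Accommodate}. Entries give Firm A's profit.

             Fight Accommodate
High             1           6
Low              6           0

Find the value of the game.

36/11

Row minima: High → 1, Low → 0; maximin = 1.
Column maxima: Fight → 6, Accommodate → 6; minimax = 6.
1 ≠ 6, so there is no saddle point; optimal play is mixed.
Let Firm A play High with probability p. Expected payoff against Fight: 1p + 6(1−p) = −5p + 6; against Accommodate: 6p + 0(1−p) = 6p.
Setting these equal: −5p + 6 = 6p ⇒ −11p = -6 ⇒ p = 6/11, and the value is (-5)·(6/11) + 6 = 36/11.
For Firm B: with q = P(Fight), equating High's and Low's payoffs gives −5q + 6 = 6q ⇒ q = 6/11.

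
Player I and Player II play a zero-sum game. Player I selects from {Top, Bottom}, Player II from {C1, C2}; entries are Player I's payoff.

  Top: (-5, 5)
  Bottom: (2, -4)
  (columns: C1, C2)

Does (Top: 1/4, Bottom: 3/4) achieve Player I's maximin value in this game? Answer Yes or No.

No

Against C1 this mix gives (1/4)·(-5) + (3/4)·2 = 1/4.
Against C2 this mix gives (1/4)·5 + (3/4)·(-4) = -7/4.
Player II will play C2, holding Player I to -7/4. Shifting weight toward the row that does better against C2 would raise this floor (the equalizing mix achieves -5/8 against both C2 and C1), so the proposed strategy is not optimal.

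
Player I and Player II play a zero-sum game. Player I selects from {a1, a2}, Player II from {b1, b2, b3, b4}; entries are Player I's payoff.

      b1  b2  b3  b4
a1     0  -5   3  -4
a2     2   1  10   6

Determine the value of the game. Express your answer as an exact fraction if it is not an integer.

1

Row minima: a1 → -5, a2 → 1; maximin = 1.
Column maxima: b1 → 2, b2 → 1, b3 → 10, b4 → 6; minimax = 1.
Since maximin = minimax = 1, there is a saddle point and the value is 1.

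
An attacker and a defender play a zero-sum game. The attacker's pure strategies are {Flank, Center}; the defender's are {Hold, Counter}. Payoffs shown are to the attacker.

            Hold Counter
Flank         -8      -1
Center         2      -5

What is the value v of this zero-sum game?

Row minima: Flank → -8, Center → -5; maximin = -5.
Column maxima: Hold → 2, Counter → -1; minimax = -1.
-5 ≠ -1, so there is no saddle point; optimal play is mixed.
Let the attacker play Flank with probability p. Expected payoff against Hold: (-8)p + 2(1−p) = −10p + 2; against Counter: (-1)p + (-5)(1−p) = 4p − 5.
Setting these equal: −10p + 2 = 4p − 5 ⇒ −14p = -7 ⇒ p = 1/2, and the value is (-10)·(1/2) + 2 = -3.
For the defender: with q = P(Hold), equating Flank's and Center's payoffs gives −7q − 1 = 7q − 5 ⇒ q = 2/7.

-3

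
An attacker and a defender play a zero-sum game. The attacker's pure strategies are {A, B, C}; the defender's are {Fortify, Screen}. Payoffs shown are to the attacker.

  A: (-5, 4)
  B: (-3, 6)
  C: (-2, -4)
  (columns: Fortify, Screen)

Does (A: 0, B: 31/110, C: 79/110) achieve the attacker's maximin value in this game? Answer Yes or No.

Against Fortify this mix gives (31/110)·(-3) + (79/110)·(-2) = -251/110.
Against Screen this mix gives (31/110)·6 + (79/110)·(-4) = -13/11.
The defender will play Fortify, holding the attacker to -251/110. Shifting weight toward the row that does better against Fortify would raise this floor (the equalizing mix achieves -24/11 against both Fortify and Screen), so the proposed strategy is not optimal.

No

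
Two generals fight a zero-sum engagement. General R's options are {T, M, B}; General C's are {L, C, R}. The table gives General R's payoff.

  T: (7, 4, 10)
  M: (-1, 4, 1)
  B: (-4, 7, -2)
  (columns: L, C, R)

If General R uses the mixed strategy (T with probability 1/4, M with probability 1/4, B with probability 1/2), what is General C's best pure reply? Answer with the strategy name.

L

If General C plays L, General R's expected payoff is (1/4)·7 + (1/4)·(-1) + (1/2)·(-4) = -1/2.
If General C plays C, General R's expected payoff is (1/4)·4 + (1/4)·4 + (1/2)·7 = 11/2.
If General C plays R, General R's expected payoff is (1/4)·10 + (1/4)·1 + (1/2)·(-2) = 7/4.
General C minimizes General R's payoff; the smallest is -1/2, so the best response is L.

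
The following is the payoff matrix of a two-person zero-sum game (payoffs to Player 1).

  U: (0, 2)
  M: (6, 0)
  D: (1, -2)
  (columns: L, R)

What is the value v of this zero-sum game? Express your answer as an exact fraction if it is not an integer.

3/2

Row minima: U → 0, M → 0, D → -2; maximin = 0.
Column maxima: L → 6, R → 2; minimax = 2.
0 ≠ 2, so there is no saddle point; optimal play is mixed.
D is strictly dominated by M, so Player 1 never plays it.
On the remaining 2×2 (U, M vs L, R):
Let Player 1 play U with probability p. Expected payoff against L: 0p + 6(1−p) = −6p + 6; against R: 2p + 0(1−p) = 2p.
Setting these equal: −6p + 6 = 2p ⇒ −8p = -6 ⇒ p = 3/4, and the value is (-6)·(3/4) + 6 = 3/2.
For Player 2: with q = P(L), equating U's and M's payoffs gives −2q + 2 = 6q ⇒ q = 1/4.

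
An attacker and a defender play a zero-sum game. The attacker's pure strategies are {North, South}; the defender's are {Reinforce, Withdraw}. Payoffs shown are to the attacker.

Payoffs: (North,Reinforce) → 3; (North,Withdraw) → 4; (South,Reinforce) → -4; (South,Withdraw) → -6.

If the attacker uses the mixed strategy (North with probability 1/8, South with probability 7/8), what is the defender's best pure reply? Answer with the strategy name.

If the defender plays Reinforce, the attacker's expected payoff is (1/8)·3 + (7/8)·(-4) = -25/8.
If the defender plays Withdraw, the attacker's expected payoff is (1/8)·4 + (7/8)·(-6) = -19/4.
The defender minimizes the attacker's payoff; the smallest is -19/4, so the best response is Withdraw.

Withdraw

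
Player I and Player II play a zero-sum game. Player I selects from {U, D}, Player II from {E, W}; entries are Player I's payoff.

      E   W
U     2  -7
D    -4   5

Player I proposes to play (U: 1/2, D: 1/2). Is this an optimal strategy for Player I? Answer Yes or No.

Against E this mix gives (1/2)·2 + (1/2)·(-4) = -1.
Against W this mix gives (1/2)·(-7) + (1/2)·5 = -1.
All of Player II's active replies (E, W) yield -1, and no column does worse for Player I. The mix makes Player II indifferent and guarantees -1, so it is optimal.

Yes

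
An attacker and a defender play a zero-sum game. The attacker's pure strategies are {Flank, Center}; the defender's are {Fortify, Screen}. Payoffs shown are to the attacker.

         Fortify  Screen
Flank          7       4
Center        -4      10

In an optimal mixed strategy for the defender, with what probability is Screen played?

11/17

Row minima: Flank → 4, Center → -4; maximin = 4.
Column maxima: Fortify → 7, Screen → 10; minimax = 7.
4 ≠ 7, so there is no saddle point; optimal play is mixed.
Let the attacker play Flank with probability p. Expected payoff against Fortify: 7p + (-4)(1−p) = 11p − 4; against Screen: 4p + 10(1−p) = −6p + 10.
Setting these equal: 11p − 4 = −6p + 10 ⇒ 17p = 14 ⇒ p = 14/17, and the value is (11)·(14/17) − 4 = 86/17.
For the defender: with q = P(Fortify), equating Flank's and Center's payoffs gives 3q + 4 = −14q + 10 ⇒ q = 6/17.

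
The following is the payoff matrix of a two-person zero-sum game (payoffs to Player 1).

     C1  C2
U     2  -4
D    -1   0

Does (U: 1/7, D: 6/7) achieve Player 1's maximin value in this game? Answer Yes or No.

Against C1 this mix gives (1/7)·2 + (6/7)·(-1) = -4/7.
Against C2 this mix gives (1/7)·(-4) + (6/7)·0 = -4/7.
All of Player 2's active replies (C1, C2) yield -4/7, and no column does worse for Player 1. The mix makes Player 2 indifferent and guarantees -4/7, so it is optimal.

Yes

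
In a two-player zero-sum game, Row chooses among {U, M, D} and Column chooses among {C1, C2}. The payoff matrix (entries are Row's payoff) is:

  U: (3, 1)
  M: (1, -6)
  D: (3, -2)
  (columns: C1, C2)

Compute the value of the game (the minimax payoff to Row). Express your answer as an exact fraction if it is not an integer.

1

Row minima: U → 1, M → -6, D → -2; maximin = 1.
Column maxima: C1 → 3, C2 → 1; minimax = 1.
Since maximin = minimax = 1, there is a saddle point and the value is 1.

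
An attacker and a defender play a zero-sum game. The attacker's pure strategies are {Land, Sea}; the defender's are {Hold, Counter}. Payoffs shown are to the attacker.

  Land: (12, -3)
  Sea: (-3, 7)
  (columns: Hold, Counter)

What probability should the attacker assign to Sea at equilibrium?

Row minima: Land → -3, Sea → -3; maximin = -3.
Column maxima: Hold → 12, Counter → 7; minimax = 7.
-3 ≠ 7, so there is no saddle point; optimal play is mixed.
Let the attacker play Land with probability p. Expected payoff against Hold: 12p + (-3)(1−p) = 15p − 3; against Counter: (-3)p + 7(1−p) = −10p + 7.
Setting these equal: 15p − 3 = −10p + 7 ⇒ 25p = 10 ⇒ p = 2/5, and the value is (15)·(2/5) − 3 = 3.
For the defender: with q = P(Hold), equating Land's and Sea's payoffs gives 15q − 3 = −10q + 7 ⇒ q = 2/5.

3/5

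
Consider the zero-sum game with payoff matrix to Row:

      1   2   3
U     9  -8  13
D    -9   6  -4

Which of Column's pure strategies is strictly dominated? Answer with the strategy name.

3

1 holds Row's payoff strictly below 3 in every row: 9 < 13, -9 < -4.
So 3 is strictly dominated for Column.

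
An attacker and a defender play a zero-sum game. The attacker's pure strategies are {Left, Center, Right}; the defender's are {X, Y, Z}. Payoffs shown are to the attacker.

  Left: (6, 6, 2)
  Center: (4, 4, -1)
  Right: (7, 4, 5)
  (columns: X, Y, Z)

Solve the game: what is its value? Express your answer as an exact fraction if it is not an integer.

22/5

Row minima: Left → 2, Center → -1, Right → 4; maximin = 4.
Column maxima: X → 7, Y → 6, Z → 5; minimax = 5.
4 ≠ 5, so there is no saddle point; optimal play is mixed.
Center is strictly dominated by Left, so the attacker never plays it.
X is strictly dominated by Z (it gives the attacker strictly more in every row), so the defender never plays it.
On the remaining 2×2 (Left, Right vs Y, Z):
Let the attacker play Left with probability p. Expected payoff against Y: 6p + 4(1−p) = 2p + 4; against Z: 2p + 5(1−p) = −3p + 5.
Setting these equal: 2p + 4 = −3p + 5 ⇒ 5p = 1 ⇒ p = 1/5, and the value is (2)·(1/5) + 4 = 22/5.
For the defender: with q = P(Y), equating Left's and Right's payoffs gives 4q + 2 = −q + 5 ⇒ q = 3/5.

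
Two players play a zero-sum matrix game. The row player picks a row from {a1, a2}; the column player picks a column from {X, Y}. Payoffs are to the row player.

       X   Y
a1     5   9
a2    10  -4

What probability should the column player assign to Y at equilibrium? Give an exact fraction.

Row minima: a1 → 5, a2 → -4; maximin = 5.
Column maxima: X → 10, Y → 9; minimax = 9.
5 ≠ 9, so there is no saddle point; optimal play is mixed.
Let the row player play a1 with probability p. Expected payoff against X: 5p + 10(1−p) = −5p + 10; against Y: 9p + (-4)(1−p) = 13p − 4.
Setting these equal: −5p + 10 = 13p − 4 ⇒ −18p = -14 ⇒ p = 7/9, and the value is (-5)·(7/9) + 10 = 55/9.
For the column player: with q = P(X), equating a1's and a2's payoffs gives −4q + 9 = 14q − 4 ⇒ q = 13/18.

5/18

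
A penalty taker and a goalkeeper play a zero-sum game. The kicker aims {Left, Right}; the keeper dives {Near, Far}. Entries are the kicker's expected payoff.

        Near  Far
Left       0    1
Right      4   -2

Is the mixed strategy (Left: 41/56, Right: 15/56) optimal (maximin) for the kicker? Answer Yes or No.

Against Near this mix gives (41/56)·0 + (15/56)·4 = 15/14.
Against Far this mix gives (41/56)·1 + (15/56)·(-2) = 11/56.
The keeper will play Far, holding the kicker to 11/56. Shifting weight toward the row that does better against Far would raise this floor (the equalizing mix achieves 4/7 against both Far and Near), so the proposed strategy is not optimal.

No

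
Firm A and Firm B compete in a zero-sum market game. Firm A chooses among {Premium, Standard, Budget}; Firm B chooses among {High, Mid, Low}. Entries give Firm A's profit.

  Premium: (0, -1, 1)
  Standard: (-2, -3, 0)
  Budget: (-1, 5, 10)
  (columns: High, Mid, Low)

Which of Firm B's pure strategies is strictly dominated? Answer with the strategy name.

Low

High holds Firm A's payoff strictly below Low in every row: 0 < 1, -2 < 0, -1 < 10.
So Low is strictly dominated for Firm B.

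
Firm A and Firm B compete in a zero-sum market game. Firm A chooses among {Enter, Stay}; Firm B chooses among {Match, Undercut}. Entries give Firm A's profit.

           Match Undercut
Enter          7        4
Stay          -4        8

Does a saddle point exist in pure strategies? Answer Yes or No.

Row minima: Enter → 4, Stay → -4; maximin = 4.
Column maxima: Match → 7, Undercut → 8; minimax = 7.
4 ≠ 7, so no pure-strategy equilibrium exists.

No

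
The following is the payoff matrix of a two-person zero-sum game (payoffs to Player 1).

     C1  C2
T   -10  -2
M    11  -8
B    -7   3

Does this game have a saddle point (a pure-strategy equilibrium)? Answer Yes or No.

No

Row minima: T → -10, M → -8, B → -7; maximin = -7.
Column maxima: C1 → 11, C2 → 3; minimax = 3.
-7 ≠ 3, so no pure-strategy equilibrium exists.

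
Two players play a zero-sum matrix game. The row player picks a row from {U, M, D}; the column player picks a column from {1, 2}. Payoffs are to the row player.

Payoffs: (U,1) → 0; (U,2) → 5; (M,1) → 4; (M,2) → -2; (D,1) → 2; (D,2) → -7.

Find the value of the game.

Row minima: U → 0, M → -2, D → -7; maximin = 0.
Column maxima: 1 → 4, 2 → 5; minimax = 4.
0 ≠ 4, so there is no saddle point; optimal play is mixed.
D is strictly dominated by M, so the row player never plays it.
On the remaining 2×2 (U, M vs 1, 2):
Let the row player play U with probability p. Expected payoff against 1: 0p + 4(1−p) = −4p + 4; against 2: 5p + (-2)(1−p) = 7p − 2.
Setting these equal: −4p + 4 = 7p − 2 ⇒ −11p = -6 ⇒ p = 6/11, and the value is (-4)·(6/11) + 4 = 20/11.
For the column player: with q = P(1), equating U's and M's payoffs gives −5q + 5 = 6q − 2 ⇒ q = 7/11.

20/11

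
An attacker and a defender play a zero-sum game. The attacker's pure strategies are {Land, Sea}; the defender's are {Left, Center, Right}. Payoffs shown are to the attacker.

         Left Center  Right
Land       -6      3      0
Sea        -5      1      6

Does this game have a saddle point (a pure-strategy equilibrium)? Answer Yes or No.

Row minima: Land → -6, Sea → -5; maximin = -5.
Column maxima: Left → -5, Center → 3, Right → 6; minimax = -5.
maximin = minimax = -5, so a saddle point exists.

Yes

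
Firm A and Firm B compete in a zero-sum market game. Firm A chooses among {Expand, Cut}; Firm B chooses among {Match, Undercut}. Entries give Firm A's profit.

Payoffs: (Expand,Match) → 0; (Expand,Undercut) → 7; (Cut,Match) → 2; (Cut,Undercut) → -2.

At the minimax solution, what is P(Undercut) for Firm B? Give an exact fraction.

Row minima: Expand → 0, Cut → -2; maximin = 0.
Column maxima: Match → 2, Undercut → 7; minimax = 2.
0 ≠ 2, so there is no saddle point; optimal play is mixed.
Let Firm A play Expand with probability p. Expected payoff against Match: 0p + 2(1−p) = −2p + 2; against Undercut: 7p + (-2)(1−p) = 9p − 2.
Setting these equal: −2p + 2 = 9p − 2 ⇒ −11p = -4 ⇒ p = 4/11, and the value is (-2)·(4/11) + 2 = 14/11.
For Firm B: with q = P(Match), equating Expand's and Cut's payoffs gives −7q + 7 = 4q − 2 ⇒ q = 9/11.

2/11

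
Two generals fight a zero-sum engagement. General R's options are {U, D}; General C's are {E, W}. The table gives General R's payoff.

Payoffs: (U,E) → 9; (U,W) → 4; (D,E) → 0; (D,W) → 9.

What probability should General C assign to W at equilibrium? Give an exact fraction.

9/14

Row minima: U → 4, D → 0; maximin = 4.
Column maxima: E → 9, W → 9; minimax = 9.
4 ≠ 9, so there is no saddle point; optimal play is mixed.
Let General R play U with probability p. Expected payoff against E: 9p + 0(1−p) = 9p; against W: 4p + 9(1−p) = −5p + 9.
Setting these equal: 9p = −5p + 9 ⇒ 14p = 9 ⇒ p = 9/14, and the value is (9)·(9/14) = 81/14.
For General C: with q = P(E), equating U's and D's payoffs gives 5q + 4 = −9q + 9 ⇒ q = 5/14.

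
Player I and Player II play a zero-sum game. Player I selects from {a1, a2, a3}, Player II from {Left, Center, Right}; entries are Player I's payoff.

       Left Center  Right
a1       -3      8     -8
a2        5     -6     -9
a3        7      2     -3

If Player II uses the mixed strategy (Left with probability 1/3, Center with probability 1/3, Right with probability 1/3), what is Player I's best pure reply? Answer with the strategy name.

a3

Expected payoff of a1: (1/3)·(-3) + (1/3)·8 + (1/3)·(-8) = -1.
Expected payoff of a2: (1/3)·5 + (1/3)·(-6) + (1/3)·(-9) = -10/3.
Expected payoff of a3: (1/3)·7 + (1/3)·2 + (1/3)·(-3) = 2.
The largest is 2, so Player I's best response is a3.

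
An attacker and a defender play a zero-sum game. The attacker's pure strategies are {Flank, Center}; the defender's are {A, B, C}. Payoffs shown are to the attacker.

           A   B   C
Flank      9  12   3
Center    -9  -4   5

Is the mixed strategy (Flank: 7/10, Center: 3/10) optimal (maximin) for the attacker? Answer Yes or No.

Against A this mix gives (7/10)·9 + (3/10)·(-9) = 18/5.
Against B this mix gives (7/10)·12 + (3/10)·(-4) = 36/5.
Against C this mix gives (7/10)·3 + (3/10)·5 = 18/5.
All of the defender's active replies (A, C) yield 18/5, and no column does worse for the attacker. The mix makes the defender indifferent and guarantees 18/5, so it is optimal.

Yes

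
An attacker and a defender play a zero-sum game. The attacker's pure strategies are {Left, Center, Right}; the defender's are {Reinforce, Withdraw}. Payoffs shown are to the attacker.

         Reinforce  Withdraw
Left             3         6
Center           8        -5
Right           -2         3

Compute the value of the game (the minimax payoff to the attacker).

Row minima: Left → 3, Center → -5, Right → -2; maximin = 3.
Column maxima: Reinforce → 8, Withdraw → 6; minimax = 6.
3 ≠ 6, so there is no saddle point; optimal play is mixed.
Right is strictly dominated by Left, so the attacker never plays it.
On the remaining 2×2 (Left, Center vs Reinforce, Withdraw):
Let the attacker play Left with probability p. Expected payoff against Reinforce: 3p + 8(1−p) = −5p + 8; against Withdraw: 6p + (-5)(1−p) = 11p − 5.
Setting these equal: −5p + 8 = 11p − 5 ⇒ −16p = -13 ⇒ p = 13/16, and the value is (-5)·(13/16) + 8 = 63/16.
For the defender: with q = P(Reinforce), equating Left's and Center's payoffs gives −3q + 6 = 13q − 5 ⇒ q = 11/16.

63/16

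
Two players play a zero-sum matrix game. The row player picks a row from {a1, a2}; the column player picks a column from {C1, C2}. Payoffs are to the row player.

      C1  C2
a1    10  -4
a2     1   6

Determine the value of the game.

Row minima: a1 → -4, a2 → 1; maximin = 1.
Column maxima: C1 → 10, C2 → 6; minimax = 6.
1 ≠ 6, so there is no saddle point; optimal play is mixed.
Let the row player play a1 with probability p. Expected payoff against C1: 10p + 1(1−p) = 9p + 1; against C2: (-4)p + 6(1−p) = −10p + 6.
Setting these equal: 9p + 1 = −10p + 6 ⇒ 19p = 5 ⇒ p = 5/19, and the value is (9)·(5/19) + 1 = 64/19.
For the column player: with q = P(C1), equating a1's and a2's payoffs gives 14q − 4 = −5q + 6 ⇒ q = 10/19.

64/19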